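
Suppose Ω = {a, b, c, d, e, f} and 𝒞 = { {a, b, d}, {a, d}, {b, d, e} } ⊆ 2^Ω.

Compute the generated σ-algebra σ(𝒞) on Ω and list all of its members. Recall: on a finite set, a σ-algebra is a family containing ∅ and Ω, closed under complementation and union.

Seed the family with 𝒞 together with ∅ and Ω: { ∅, {a, d}, {a, b, d}, {b, d, e}, Ω }.
Step 1: 4 new —
  {a, c, f}  = ᶜ of {b, d, e}
  {c, e, f}  = ᶜ of {a, b, d}
  {a, b, d, e}  = {a, d} ∪ {b, d, e}
  {b, c, e, f}  = ᶜ of {a, d}
Step 2. New:
  {c, f}  = ᶜ of {a, b, d, e}
  {a, c, d, f}  = {a, c, f} ∪ {a, d}
  {a, c, e, f}  = {a, c, f} ∪ {c, e, f}
  {a, b, c, d, f}  = {a, c, f} ∪ {a, b, d}
  {a, b, c, e, f}  = {a, c, f} ∪ {b, c, e, f}
  {a, c, d, e, f}  = {a, d} ∪ {c, e, f}
  {b, c, d, e, f}  = {b, c, e, f} ∪ {b, d, e}
Step 3 (6 new):
  {a}  = ᶜ of {b, c, d, e, f}
  {b}  = ᶜ of {a, c, d, e, f}
  {d}  = ᶜ of {a, b, c, e, f}
  {e}  = ᶜ of {a, b, c, d, f}
  {b, d}  = ᶜ of {a, c, e, f}
  {b, e}  = ᶜ of {a, c, d, f}
Step 4: 10 new —
  {a, b}  = {a} ∪ {b}
  {a, e}  = {a} ∪ {e}
  {d, e}  = {e} ∪ {d}
  {a, b, e}  = {b, e} ∪ {a}
  {a, d, e}  = {e} ∪ {a, d}
  {b, c, f}  = {b} ∪ {c, f}
  {c, d, f}  = {c, f} ∪ {d}
  {a, b, c, f}  = {a, c, f} ∪ {b}
  {b, c, d, f}  = {c, f} ∪ {b, d}
  {c, d, e, f}  = {c, e, f} ∪ {d}
Step 5: stable.

Therefore σ(𝒞) = { ∅, {a}, {b}, {d}, {e}, {a, b}, {a, d}, {a, e}, {b, d}, {b, e}, {c, f}, {d, e}, {a, b, d}, {a, b, e}, {a, c, f}, {a, d, e}, {b, c, f}, {b, d, e}, {c, d, f}, {c, e, f}, {a, b, c, f}, {a, b, d, e}, {a, c, d, f}, {a, c, e, f}, {b, c, d, f}, {b, c, e, f}, {c, d, e, f}, {a, b, c, d, f}, {a, b, c, e, f}, {a, c, d, e, f}, {b, c, d, e, f}, Ω } (|σ(𝒞)| = 32).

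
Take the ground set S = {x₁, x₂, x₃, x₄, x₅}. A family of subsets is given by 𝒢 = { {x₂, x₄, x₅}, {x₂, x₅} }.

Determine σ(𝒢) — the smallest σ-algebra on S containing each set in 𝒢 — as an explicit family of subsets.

Take S₀ = 𝒢 ∪ {∅, S} = { {}, {x₂, x₅}, {x₂, x₄, x₅}, S }.
Iteration 1 adds 2:
  {x₁, x₃}  = ᶜ of {x₂, x₄, x₅}
  {x₁, x₃, x₄}  = ᶜ of {x₂, x₅}
  |family| = 6
Iteration 2. New:
  {x₁, x₂, x₃, x₅}  = {x₂, x₅} ∪ {x₁, x₃}
  |family| = 7
Iteration 3: 1 new —
  {x₄}  = ᶜ of {x₁, x₂, x₃, x₅}
  |family| = 8
Iteration 4: no new sets; the family is a σ-algebra.

|σ(𝒢)| = 8.  σ(𝒢) = { {}, {x₄}, {x₁, x₃}, {x₂, x₅}, {x₁, x₃, x₄}, {x₂, x₄, x₅}, {x₁, x₂, x₃, x₅}, S }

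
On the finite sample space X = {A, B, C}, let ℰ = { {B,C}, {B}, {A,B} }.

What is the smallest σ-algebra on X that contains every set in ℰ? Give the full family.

Initial family (5 sets): { {}, {B}, {A,B}, {B,C}, X }.
Iteration 1 adds 3:
  {A}  = X∖{B,C}
  {C}  = X∖{A,B}
  {A,C}  = X∖{B}
  [8 total]
Iteration 2: stable.

σ(ℰ) = { {}, {A}, {B}, {C}, {A,B}, {A,C}, {B,C}, X }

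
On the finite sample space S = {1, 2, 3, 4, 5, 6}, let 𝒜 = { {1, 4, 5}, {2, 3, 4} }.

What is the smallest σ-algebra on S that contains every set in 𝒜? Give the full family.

σ(𝒜) (16 sets): { {}, {4}, {6}, {1, 5}, {2, 3}, {4, 6}, {1, 4, 5}, {1, 5, 6}, {2, 3, 4}, {2, 3, 6}, {1, 2, 3, 5}, {1, 4, 5, 6}, {2, 3, 4, 6}, {1, 2, 3, 4, 5}, {1, 2, 3, 5, 6}, S }

Trace:
Begin from { {}, {1, 4, 5}, {2, 3, 4}, S } (that is, 𝒜 plus ∅ and S).
Step 1. New:
  {1, 5, 6}  = ᶜ of {2, 3, 4}
  {2, 3, 6}  = ᶜ of {1, 4, 5}
  {1, 2, 3, 4, 5}  = {2, 3, 4} ∪ {1, 4, 5}
  — 7 sets.
Step 2: 4 new —
  {6}  = ᶜ of {1, 2, 3, 4, 5}
  {1, 4, 5, 6}  = {1, 4, 5} ∪ {1, 5, 6}
  {2, 3, 4, 6}  = {2, 3, 4} ∪ {2, 3, 6}
  {1, 2, 3, 5, 6}  = {1, 5, 6} ∪ {2, 3, 6}
  — 11 sets.
Step 3 adds 3:
  {4}  = ᶜ of {1, 2, 3, 5, 6}
  {1, 5}  = ᶜ of {2, 3, 4, 6}
  {2, 3}  = ᶜ of {1, 4, 5, 6}
  — 14 sets.
Step 4. New:
  {4, 6}  = {4} ∪ {6}
  {1, 2, 3, 5}  = {2, 3} ∪ {1, 5}
  — 16 sets.
After Step 5 the family is unchanged; done.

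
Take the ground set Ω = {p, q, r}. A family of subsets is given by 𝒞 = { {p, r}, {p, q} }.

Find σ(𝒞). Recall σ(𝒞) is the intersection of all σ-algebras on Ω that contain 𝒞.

Begin from { {}, {p, q}, {p, r}, Ω } (that is, 𝒞 plus ∅ and Ω).
Pass 1 (2 new):
  {q}  = {p, r}ᶜ
  {r}  = {p, q}ᶜ
Pass 2: 1 new —
  {q, r}  = {r} ∪ {q}
Pass 3: +1 →
  {p}  = {q, r}ᶜ
Pass 4: closed — nothing new.

σ(𝒞) = { {}, {p}, {q}, {r}, {p, q}, {p, r}, {q, r}, Ω }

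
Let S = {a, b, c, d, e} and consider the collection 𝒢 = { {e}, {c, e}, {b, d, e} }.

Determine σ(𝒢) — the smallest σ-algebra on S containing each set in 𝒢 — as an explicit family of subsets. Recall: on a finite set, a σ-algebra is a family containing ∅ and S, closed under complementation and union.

Seed the family with 𝒢 together with ∅ and S: { {}, {e}, {c, e}, {b, d, e}, S }.
Round 1: +4 →
  {a, c}  = S∖{b, d, e}
  {a, b, d}  = S∖{c, e}
  {a, b, c, d}  = S∖{e}
  {b, c, d, e}  = {c, e} ∪ {b, d, e}
Round 2 (3 new):
  {a}  = S∖{b, c, d, e}
  {a, c, e}  = {e} ∪ {a, c}
  {a, b, d, e}  = {a, b, d} ∪ {e}
Round 3 adds 3:
  {c}  = S∖{a, b, d, e}
  {a, e}  = {e} ∪ {a}
  {b, d}  = S∖{a, c, e}
Round 4: +1 →
  {b, c, d}  = S∖{a, e}
Round 5: no new sets; the family is a σ-algebra.

|σ(𝒢)| = 16.  σ(𝒢) = { {}, {a}, {c}, {e}, {a, c}, {a, e}, {b, d}, {c, e}, {a, b, d}, {a, c, e}, {b, c, d}, {b, d, e}, {a, b, c, d}, {a, b, d, e}, {b, c, d, e}, S }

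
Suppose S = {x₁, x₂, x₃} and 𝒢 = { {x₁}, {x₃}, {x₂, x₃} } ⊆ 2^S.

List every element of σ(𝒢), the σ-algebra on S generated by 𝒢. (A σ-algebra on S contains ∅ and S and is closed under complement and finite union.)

Take S₀ = 𝒢 ∪ {∅, S} = { ∅, {x₁}, {x₃}, {x₂, x₃}, S }.
Round 1 (2 new):
  {x₁, x₂}  = ᶜ of {x₃}
  {x₁, x₃}  = {x₃} ∪ {x₁}
  (now 7)
Round 2 (1 new):
  {x₂}  = ᶜ of {x₁, x₃}
  (now 8)
Round 3: stable.

Therefore σ(𝒢) = { ∅, {x₁}, {x₂}, {x₃}, {x₁, x₂}, {x₁, x₃}, {x₂, x₃}, S } (|σ(𝒢)| = 8).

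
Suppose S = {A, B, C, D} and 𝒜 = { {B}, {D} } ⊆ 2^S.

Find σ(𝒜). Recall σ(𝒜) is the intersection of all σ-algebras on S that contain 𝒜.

Seed the family with 𝒜 together with ∅ and S: { {}, {B}, {D}, S }.
Step 1 (3 new):
  {B, D}  = {B} ∪ {D}
  {A, B, C}  = {D}ᶜ
  {A, C, D}  = {B}ᶜ
  |family| = 7
Step 2: 1 new —
  {A, C}  = {B, D}ᶜ
  |family| = 8
Step 3: already closed under ᶜ and ∪.

Therefore σ(𝒜) = { {}, {B}, {D}, {A, C}, {B, D}, {A, B, C}, {A, C, D}, S } (|σ(𝒜)| = 8).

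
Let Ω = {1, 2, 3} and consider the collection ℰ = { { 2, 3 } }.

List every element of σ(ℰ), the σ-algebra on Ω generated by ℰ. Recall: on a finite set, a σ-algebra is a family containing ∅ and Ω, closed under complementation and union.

Seed the family with ℰ together with ∅ and Ω: { {  }, { 2, 3 }, Ω }.
Step 1: +1 →
  { 1 }  = ᶜ of { 2, 3 }
Step 2 adds nothing — fixpoint reached.

Hence σ(ℰ) has 4 members: { {  }, { 1 }, { 2, 3 }, Ω }.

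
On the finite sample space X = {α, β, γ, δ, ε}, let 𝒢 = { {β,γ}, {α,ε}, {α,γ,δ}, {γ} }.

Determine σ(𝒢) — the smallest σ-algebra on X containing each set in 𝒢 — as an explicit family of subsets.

Initial family (6 sets): { {}, {γ}, {α,ε}, {β,γ}, {α,γ,δ}, X }.
Round 1: +8 →
  {β,ε}  = ᶜ of {α,γ,δ}
  {α,γ,ε}  = {γ} ∪ {α,ε}
  {α,δ,ε}  = ᶜ of {β,γ}
  {β,γ,δ}  = ᶜ of {α,ε}
  {α,β,γ,δ}  = {α,γ,δ} ∪ {β,γ}
  {α,β,γ,ε}  = {β,γ} ∪ {α,ε}
  {α,β,δ,ε}  = ᶜ of {γ}
  {α,γ,δ,ε}  = {α,γ,δ} ∪ {α,ε}
  — 14 sets.
Round 2. New:
  {β}  = ᶜ of {α,γ,δ,ε}
  {δ}  = ᶜ of {α,β,γ,ε}
  {ε}  = ᶜ of {α,β,γ,δ}
  {β,δ}  = ᶜ of {α,γ,ε}
  {α,β,ε}  = {β,ε} ∪ {α,ε}
  {β,γ,ε}  = {β,ε} ∪ {γ}
  {β,γ,δ,ε}  = {β,ε} ∪ {β,γ,δ}
  — 21 sets.
Round 3 adds 6:
  {α}  = ᶜ of {β,γ,δ,ε}
  {α,δ}  = ᶜ of {β,γ,ε}
  {γ,δ}  = ᶜ of {α,β,ε}
  {γ,ε}  = {ε} ∪ {γ}
  {δ,ε}  = {ε} ∪ {δ}
  {β,δ,ε}  = {β,ε} ∪ {β,δ}
  — 27 sets.
Round 4. New:
  {α,β}  = {β} ∪ {α}
  {α,γ}  = ᶜ of {β,δ,ε}
  {α,β,γ}  = ᶜ of {δ,ε}
  {α,β,δ}  = ᶜ of {γ,ε}
  {γ,δ,ε}  = {γ,δ} ∪ {ε}
  — 32 sets.
Round 5: no new sets; the family is a σ-algebra.

|σ(𝒢)| = 32.  σ(𝒢) = { {}, {α}, {β}, {γ}, {δ}, {ε}, {α,β}, {α,γ}, {α,δ}, {α,ε}, {β,γ}, {β,δ}, {β,ε}, {γ,δ}, {γ,ε}, {δ,ε}, {α,β,γ}, {α,β,δ}, {α,β,ε}, {α,γ,δ}, {α,γ,ε}, {α,δ,ε}, {β,γ,δ}, {β,γ,ε}, {β,δ,ε}, {γ,δ,ε}, {α,β,γ,δ}, {α,β,γ,ε}, {α,β,δ,ε}, {α,γ,δ,ε}, {β,γ,δ,ε}, X }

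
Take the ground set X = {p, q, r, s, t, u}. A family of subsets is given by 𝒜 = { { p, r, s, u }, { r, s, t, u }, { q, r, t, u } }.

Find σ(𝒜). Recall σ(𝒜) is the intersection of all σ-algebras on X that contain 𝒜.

Seed the family with 𝒜 together with ∅ and X: { {}, { p, r, s, u }, { q, r, t, u }, { r, s, t, u }, X }.
Round 1 adds 5:
  { p, q }  = X∖{ r, s, t, u }
  { p, s }  = X∖{ q, r, t, u }
  { q, t }  = X∖{ p, r, s, u }
  { p, r, s, t, u }  = { p, r, s, u } ∪ { r, s, t, u }
  { q, r, s, t, u }  = { r, s, t, u } ∪ { q, r, t, u }
  — 10 sets.
Round 2 adds 7:
  { p }  = X∖{ q, r, s, t, u }
  { q }  = X∖{ p, r, s, t, u }
  { p, q, s }  = { p, q } ∪ { p, s }
  { p, q, t }  = { q, t } ∪ { p, q }
  { p, q, s, t }  = { q, t } ∪ { p, s }
  { p, q, r, s, u }  = { p, q } ∪ { p, r, s, u }
  { p, q, r, t, u }  = { p, q } ∪ { q, r, t, u }
  — 17 sets.
Round 3: 5 new —
  { s }  = X∖{ p, q, r, t, u }
  { t }  = X∖{ p, q, r, s, u }
  { r, u }  = X∖{ p, q, s, t }
  { r, s, u }  = X∖{ p, q, t }
  { r, t, u }  = X∖{ p, q, s }
  — 22 sets.
Round 4: +10 →
  { p, t }  = { p } ∪ { t }
  { q, s }  = { q } ∪ { s }
  { s, t }  = { t } ∪ { s }
  { p, r, u }  = { p } ∪ { r, u }
  { p, s, t }  = { t } ∪ { p, s }
  { q, r, u }  = { q } ∪ { r, u }
  { q, s, t }  = { q, t } ∪ { s }
  { p, q, r, u }  = { p, q } ∪ { r, u }
  { p, r, t, u }  = { p } ∪ { r, t, u }
  { q, r, s, u }  = { q } ∪ { r, s, u }
  — 32 sets.
Round 5: closed — nothing new.

Hence σ(𝒜) has 32 members: { {}, { p }, { q }, { s }, { t }, { p, q }, { p, s }, { p, t }, { q, s }, { q, t }, { r, u }, { s, t }, { p, q, s }, { p, q, t }, { p, r, u }, { p, s, t }, { q, r, u }, { q, s, t }, { r, s, u }, { r, t, u }, { p, q, r, u }, { p, q, s, t }, { p, r, s, u }, { p, r, t, u }, { q, r, s, u }, { q, r, t, u }, { r, s, t, u }, { p, q, r, s, u }, { p, q, r, t, u }, { p, r, s, t, u }, { q, r, s, t, u }, X }.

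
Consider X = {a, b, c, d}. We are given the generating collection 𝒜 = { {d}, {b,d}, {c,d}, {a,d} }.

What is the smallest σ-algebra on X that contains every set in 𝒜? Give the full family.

Initial family (6 sets): { {}, {d}, {a,d}, {b,d}, {c,d}, X }.
Round 1 adds 7:
  {a,b}  = ᶜ of {c,d}
  {a,c}  = ᶜ of {b,d}
  {b,c}  = ᶜ of {a,d}
  {a,b,c}  = ᶜ of {d}
  {a,b,d}  = {a,d} ∪ {b,d}
  {a,c,d}  = {c,d} ∪ {a,d}
  {b,c,d}  = {c,d} ∪ {b,d}
Round 2: +3 →
  {a}  = ᶜ of {b,c,d}
  {b}  = ᶜ of {a,c,d}
  {c}  = ᶜ of {a,b,d}
Round 3: already closed under ᶜ and ∪.

σ(𝒜) = { {}, {a}, {b}, {c}, {d}, {a,b}, {a,c}, {a,d}, {b,c}, {b,d}, {c,d}, {a,b,c}, {a,b,d}, {a,c,d}, {b,c,d}, X }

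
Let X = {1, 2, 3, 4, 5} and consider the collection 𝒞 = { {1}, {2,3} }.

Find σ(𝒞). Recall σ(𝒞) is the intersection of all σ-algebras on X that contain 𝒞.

|σ(𝒞)| = 8.  σ(𝒞) = { ∅, {1}, {2,3}, {4,5}, {1,2,3}, {1,4,5}, {2,3,4,5}, X }

Check:
Initial family (4 sets): { ∅, {1}, {2,3}, X }.
Round 1: +3 →
  {1,2,3}  = {1} ∪ {2,3}
  {1,4,5}  = complement {2,3}
  {2,3,4,5}  = complement {1}
Round 2 adds 1:
  {4,5}  = complement {1,2,3}
Round 3: closed — nothing new.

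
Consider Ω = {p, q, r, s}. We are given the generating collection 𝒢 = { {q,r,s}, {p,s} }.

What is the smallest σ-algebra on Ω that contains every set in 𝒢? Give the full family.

Answer: σ(𝒢) = { {}, {p}, {s}, {p,s}, {q,r}, {p,q,r}, {q,r,s}, Ω }

Working:
Start: 𝒢 ∪ {∅, Ω} = { {}, {p,s}, {q,r,s}, Ω }.
Iteration 1: +2 →
  {p}  = Ω∖{q,r,s}
  {q,r}  = Ω∖{p,s}
  |family| = 6
Iteration 2. New:
  {p,q,r}  = {q,r} ∪ {p}
  |family| = 7
Iteration 3. New:
  {s}  = Ω∖{p,q,r}
  |family| = 8
Iteration 4: no new sets; the family is a σ-algebra.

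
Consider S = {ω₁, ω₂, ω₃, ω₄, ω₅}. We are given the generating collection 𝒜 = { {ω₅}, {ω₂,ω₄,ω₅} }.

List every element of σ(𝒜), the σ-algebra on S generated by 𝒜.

Seed the family with 𝒜 together with ∅ and S: { {}, {ω₅}, {ω₂,ω₄,ω₅}, S }.
Round 1 (2 new):
  {ω₁,ω₃}  = {ω₂,ω₄,ω₅}ᶜ
  {ω₁,ω₂,ω₃,ω₄}  = {ω₅}ᶜ
  [6 total]
Round 2: +1 →
  {ω₁,ω₃,ω₅}  = {ω₁,ω₃} ∪ {ω₅}
  [7 total]
Round 3: 1 new —
  {ω₂,ω₄}  = {ω₁,ω₃,ω₅}ᶜ
  [8 total]
Round 4: already closed under ᶜ and ∪.

Therefore σ(𝒜) = { {}, {ω₅}, {ω₁,ω₃}, {ω₂,ω₄}, {ω₁,ω₃,ω₅}, {ω₂,ω₄,ω₅}, {ω₁,ω₂,ω₃,ω₄}, S } (|σ(𝒜)| = 8).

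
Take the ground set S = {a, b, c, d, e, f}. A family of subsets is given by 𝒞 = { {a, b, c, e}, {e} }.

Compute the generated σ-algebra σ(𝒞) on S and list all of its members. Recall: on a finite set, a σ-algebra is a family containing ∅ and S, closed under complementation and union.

σ(𝒞) = { ∅, {e}, {d, f}, {a, b, c}, {d, e, f}, {a, b, c, e}, {a, b, c, d, f}, S }

Derivation:
Take S₀ = 𝒞 ∪ {∅, S} = { ∅, {e}, {a, b, c, e}, S }.
Round 1: +2 →
  {d, f}  = {a, b, c, e}ᶜ
  {a, b, c, d, f}  = {e}ᶜ
  — 6 sets.
Round 2. New:
  {d, e, f}  = {d, f} ∪ {e}
  — 7 sets.
Round 3 adds 1:
  {a, b, c}  = {d, e, f}ᶜ
  — 8 sets.
Round 4: closed — nothing new.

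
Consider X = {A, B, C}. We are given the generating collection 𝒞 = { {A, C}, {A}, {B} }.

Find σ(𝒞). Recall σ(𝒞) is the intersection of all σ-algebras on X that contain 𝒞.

Answer: σ(𝒞) = { ∅, {A}, {B}, {C}, {A, B}, {A, C}, {B, C}, X }

Trace:
Initial family (5 sets): { ∅, {A}, {B}, {A, C}, X }.
Step 1: 2 new —
  {A, B}  = {B} ∪ {A}
  {B, C}  = X∖{A}
  [7 total]
Step 2. New:
  {C}  = X∖{A, B}
  [8 total]
Step 3: already closed under ᶜ and ∪.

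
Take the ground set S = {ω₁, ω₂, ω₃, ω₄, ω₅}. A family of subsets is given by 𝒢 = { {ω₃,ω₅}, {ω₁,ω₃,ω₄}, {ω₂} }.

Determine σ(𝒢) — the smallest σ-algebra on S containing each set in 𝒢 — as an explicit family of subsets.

Initial family (5 sets): { {}, {ω₂}, {ω₃,ω₅}, {ω₁,ω₃,ω₄}, S }.
Step 1 (5 new):
  {ω₂,ω₅}  = {ω₁,ω₃,ω₄}ᶜ
  {ω₁,ω₂,ω₄}  = {ω₃,ω₅}ᶜ
  {ω₂,ω₃,ω₅}  = {ω₃,ω₅} ∪ {ω₂}
  {ω₁,ω₂,ω₃,ω₄}  = {ω₁,ω₃,ω₄} ∪ {ω₂}
  {ω₁,ω₃,ω₄,ω₅}  = {ω₂}ᶜ
Step 2. New:
  {ω₅}  = {ω₁,ω₂,ω₃,ω₄}ᶜ
  {ω₁,ω₄}  = {ω₂,ω₃,ω₅}ᶜ
  {ω₁,ω₂,ω₄,ω₅}  = {ω₂,ω₅} ∪ {ω₁,ω₂,ω₄}
Step 3. New:
  {ω₃}  = {ω₁,ω₂,ω₄,ω₅}ᶜ
  {ω₁,ω₄,ω₅}  = {ω₁,ω₄} ∪ {ω₅}
Step 4: 1 new —
  {ω₂,ω₃}  = {ω₁,ω₄,ω₅}ᶜ
Step 5: no new sets; the family is a σ-algebra.

Hence σ(𝒢) has 16 members: { {}, {ω₂}, {ω₃}, {ω₅}, {ω₁,ω₄}, {ω₂,ω₃}, {ω₂,ω₅}, {ω₃,ω₅}, {ω₁,ω₂,ω₄}, {ω₁,ω₃,ω₄}, {ω₁,ω₄,ω₅}, {ω₂,ω₃,ω₅}, {ω₁,ω₂,ω₃,ω₄}, {ω₁,ω₂,ω₄,ω₅}, {ω₁,ω₃,ω₄,ω₅}, S }.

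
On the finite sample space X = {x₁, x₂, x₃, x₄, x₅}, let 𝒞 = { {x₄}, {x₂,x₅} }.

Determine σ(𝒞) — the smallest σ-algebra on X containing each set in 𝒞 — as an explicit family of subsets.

Take S₀ = 𝒞 ∪ {∅, X} = { {}, {x₄}, {x₂,x₅}, X }.
Iteration 1: +3 →
  {x₁,x₃,x₄}  = X∖{x₂,x₅}
  {x₂,x₄,x₅}  = {x₂,x₅} ∪ {x₄}
  {x₁,x₂,x₃,x₅}  = X∖{x₄}
  [7 total]
Iteration 2 adds 1:
  {x₁,x₃}  = X∖{x₂,x₄,x₅}
  [8 total]
Iteration 3: already closed under ᶜ and ∪.

|σ(𝒞)| = 8.  σ(𝒞) = { {}, {x₄}, {x₁,x₃}, {x₂,x₅}, {x₁,x₃,x₄}, {x₂,x₄,x₅}, {x₁,x₂,x₃,x₅}, X }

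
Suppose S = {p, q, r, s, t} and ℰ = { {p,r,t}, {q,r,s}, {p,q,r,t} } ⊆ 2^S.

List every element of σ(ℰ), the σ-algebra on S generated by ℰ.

Answer: σ(ℰ) = { {}, {q}, {r}, {s}, {p,t}, {q,r}, {q,s}, {r,s}, {p,q,t}, {p,r,t}, {p,s,t}, {q,r,s}, {p,q,r,t}, {p,q,s,t}, {p,r,s,t}, S }

Check:
Start: ℰ ∪ {∅, S} = { {}, {p,r,t}, {q,r,s}, {p,q,r,t}, S }.
Iteration 1: 3 new —
  {s}  = complement {p,q,r,t}
  {p,t}  = complement {q,r,s}
  {q,s}  = complement {p,r,t}
Iteration 2. New:
  {p,s,t}  = {s} ∪ {p,t}
  {p,q,s,t}  = {q,s} ∪ {p,t}
  {p,r,s,t}  = {p,r,t} ∪ {s}
Iteration 3: 3 new —
  {q}  = complement {p,r,s,t}
  {r}  = complement {p,q,s,t}
  {q,r}  = complement {p,s,t}
Iteration 4 (2 new):
  {r,s}  = {r} ∪ {s}
  {p,q,t}  = {p,t} ∪ {q}
Iteration 5: no new sets; the family is a σ-algebra.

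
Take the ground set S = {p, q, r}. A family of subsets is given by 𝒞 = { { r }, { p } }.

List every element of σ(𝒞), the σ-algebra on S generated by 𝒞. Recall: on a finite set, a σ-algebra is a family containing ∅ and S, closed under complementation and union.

Initial family (4 sets): { {}, { p }, { r }, S }.
Pass 1 (3 new):
  { p, q }  = S∖{ r }
  { p, r }  = { r } ∪ { p }
  { q, r }  = S∖{ p }
  [7 total]
Pass 2 (1 new):
  { q }  = S∖{ p, r }
  [8 total]
Pass 3: no new sets; the family is a σ-algebra.

σ(𝒞) = { {}, { p }, { q }, { r }, { p, q }, { p, r }, { q, r }, S }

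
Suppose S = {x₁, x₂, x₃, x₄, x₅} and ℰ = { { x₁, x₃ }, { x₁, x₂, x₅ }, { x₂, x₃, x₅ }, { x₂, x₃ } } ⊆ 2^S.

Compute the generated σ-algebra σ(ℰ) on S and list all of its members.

Seed the family with ℰ together with ∅ and S: { {}, { x₁, x₃ }, { x₂, x₃ }, { x₁, x₂, x₅ }, { x₂, x₃, x₅ }, S }.
Pass 1: +6 →
  { x₁, x₄ }  = S∖{ x₂, x₃, x₅ }
  { x₃, x₄ }  = S∖{ x₁, x₂, x₅ }
  { x₁, x₂, x₃ }  = { x₂, x₃ } ∪ { x₁, x₃ }
  { x₁, x₄, x₅ }  = S∖{ x₂, x₃ }
  { x₂, x₄, x₅ }  = S∖{ x₁, x₃ }
  { x₁, x₂, x₃, x₅ }  = { x₁, x₂, x₅ } ∪ { x₂, x₃, x₅ }
  [12 total]
Pass 2: 8 new —
  { x₄ }  = S∖{ x₁, x₂, x₃, x₅ }
  { x₄, x₅ }  = S∖{ x₁, x₂, x₃ }
  { x₁, x₃, x₄ }  = { x₃, x₄ } ∪ { x₁, x₄ }
  { x₂, x₃, x₄ }  = { x₃, x₄ } ∪ { x₂, x₃ }
  { x₁, x₂, x₃, x₄ }  = { x₃, x₄ } ∪ { x₁, x₂, x₃ }
  { x₁, x₂, x₄, x₅ }  = { x₁, x₄, x₅ } ∪ { x₁, x₂, x₅ }
  { x₁, x₃, x₄, x₅ }  = { x₁, x₄, x₅ } ∪ { x₃, x₄ }
  { x₂, x₃, x₄, x₅ }  = { x₃, x₄ } ∪ { x₂, x₃, x₅ }
  [20 total]
Pass 3: 7 new —
  { x₁ }  = S∖{ x₂, x₃, x₄, x₅ }
  { x₂ }  = S∖{ x₁, x₃, x₄, x₅ }
  { x₃ }  = S∖{ x₁, x₂, x₄, x₅ }
  { x₅ }  = S∖{ x₁, x₂, x₃, x₄ }
  { x₁, x₅ }  = S∖{ x₂, x₃, x₄ }
  { x₂, x₅ }  = S∖{ x₁, x₃, x₄ }
  { x₃, x₄, x₅ }  = { x₃, x₄ } ∪ { x₄, x₅ }
  [27 total]
Pass 4: 5 new —
  { x₁, x₂ }  = S∖{ x₃, x₄, x₅ }
  { x₂, x₄ }  = { x₂ } ∪ { x₄ }
  { x₃, x₅ }  = { x₅ } ∪ { x₃ }
  { x₁, x₂, x₄ }  = { x₂ } ∪ { x₁, x₄ }
  { x₁, x₃, x₅ }  = { x₅ } ∪ { x₁, x₃ }
  [32 total]
Pass 5: already closed under ᶜ and ∪.

Hence σ(ℰ) has 32 members: { {}, { x₁ }, { x₂ }, { x₃ }, { x₄ }, { x₅ }, { x₁, x₂ }, { x₁, x₃ }, { x₁, x₄ }, { x₁, x₅ }, { x₂, x₃ }, { x₂, x₄ }, { x₂, x₅ }, { x₃, x₄ }, { x₃, x₅ }, { x₄, x₅ }, { x₁, x₂, x₃ }, { x₁, x₂, x₄ }, { x₁, x₂, x₅ }, { x₁, x₃, x₄ }, { x₁, x₃, x₅ }, { x₁, x₄, x₅ }, { x₂, x₃, x₄ }, { x₂, x₃, x₅ }, { x₂, x₄, x₅ }, { x₃, x₄, x₅ }, { x₁, x₂, x₃, x₄ }, { x₁, x₂, x₃, x₅ }, { x₁, x₂, x₄, x₅ }, { x₁, x₃, x₄, x₅ }, { x₂, x₃, x₄, x₅ }, S }.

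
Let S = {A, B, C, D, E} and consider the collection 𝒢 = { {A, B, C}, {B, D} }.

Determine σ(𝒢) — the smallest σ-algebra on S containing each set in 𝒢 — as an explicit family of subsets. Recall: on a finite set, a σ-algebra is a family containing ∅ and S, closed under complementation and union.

σ(𝒢) = { ∅, {B}, {D}, {E}, {A, C}, {B, D}, {B, E}, {D, E}, {A, B, C}, {A, C, D}, {A, C, E}, {B, D, E}, {A, B, C, D}, {A, B, C, E}, {A, C, D, E}, S }

Working:
Seed the family with 𝒢 together with ∅ and S: { ∅, {B, D}, {A, B, C}, S }.
Step 1: +3 →
  {D, E}  = ᶜ of {A, B, C}
  {A, C, E}  = ᶜ of {B, D}
  {A, B, C, D}  = {A, B, C} ∪ {B, D}
  — 7 sets.
Step 2 adds 4:
  {E}  = ᶜ of {A, B, C, D}
  {B, D, E}  = {D, E} ∪ {B, D}
  {A, B, C, E}  = {A, B, C} ∪ {A, C, E}
  {A, C, D, E}  = {D, E} ∪ {A, C, E}
  — 11 sets.
Step 3 adds 3:
  {B}  = ᶜ of {A, C, D, E}
  {D}  = ᶜ of {A, B, C, E}
  {A, C}  = ᶜ of {B, D, E}
  — 14 sets.
Step 4. New:
  {B, E}  = {B} ∪ {E}
  {A, C, D}  = {A, C} ∪ {D}
  — 16 sets.
Step 5: stable.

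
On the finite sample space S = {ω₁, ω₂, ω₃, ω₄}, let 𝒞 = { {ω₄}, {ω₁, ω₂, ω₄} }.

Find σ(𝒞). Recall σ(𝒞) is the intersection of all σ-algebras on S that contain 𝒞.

Take S₀ = 𝒞 ∪ {∅, S} = { ∅, {ω₄}, {ω₁, ω₂, ω₄}, S }.
Iteration 1 adds 2:
  {ω₃}  = complement {ω₁, ω₂, ω₄}
  {ω₁, ω₂, ω₃}  = complement {ω₄}
  (now 6)
Iteration 2. New:
  {ω₃, ω₄}  = {ω₃} ∪ {ω₄}
  (now 7)
Iteration 3: 1 new —
  {ω₁, ω₂}  = complement {ω₃, ω₄}
  (now 8)
Iteration 4: already closed under ᶜ and ∪.

Hence σ(𝒞) has 8 members: { ∅, {ω₃}, {ω₄}, {ω₁, ω₂}, {ω₃, ω₄}, {ω₁, ω₂, ω₃}, {ω₁, ω₂, ω₄}, S }.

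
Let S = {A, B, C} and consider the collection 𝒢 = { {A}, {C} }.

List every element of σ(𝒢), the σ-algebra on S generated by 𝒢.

σ(𝒢) = { {}, {A}, {B}, {C}, {A,B}, {A,C}, {B,C}, S }

Check:
Begin from { {}, {A}, {C}, S } (that is, 𝒢 plus ∅ and S).
Round 1 (3 new):
  {A,B}  = S∖{C}
  {A,C}  = {C} ∪ {A}
  {B,C}  = S∖{A}
  — 7 sets.
Round 2 (1 new):
  {B}  = S∖{A,C}
  — 8 sets.
Round 3 adds nothing — fixpoint reached.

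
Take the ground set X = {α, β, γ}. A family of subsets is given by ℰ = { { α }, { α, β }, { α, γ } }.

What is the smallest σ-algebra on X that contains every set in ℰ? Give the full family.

σ(ℰ) = { ∅, { α }, { β }, { γ }, { α, β }, { α, γ }, { β, γ }, X }

Derivation:
Seed the family with ℰ together with ∅ and X: { ∅, { α }, { α, β }, { α, γ }, X }.
Round 1: 3 new —
  { β }  = complement { α, γ }
  { γ }  = complement { α, β }
  { β, γ }  = complement { α }
  — 8 sets.
Round 2: closed — nothing new.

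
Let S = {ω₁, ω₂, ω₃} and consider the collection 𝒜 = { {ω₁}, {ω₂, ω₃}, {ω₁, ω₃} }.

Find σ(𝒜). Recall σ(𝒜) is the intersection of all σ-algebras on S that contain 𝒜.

σ(𝒜) = { {}, {ω₁}, {ω₂}, {ω₃}, {ω₁, ω₂}, {ω₁, ω₃}, {ω₂, ω₃}, S }

Trace:
Start: 𝒜 ∪ {∅, S} = { {}, {ω₁}, {ω₁, ω₃}, {ω₂, ω₃}, S }.
Pass 1: 1 new —
  {ω₂}  = {ω₁, ω₃}ᶜ
  (now 6)
Pass 2 (1 new):
  {ω₁, ω₂}  = {ω₂} ∪ {ω₁}
  (now 7)
Pass 3 (1 new):
  {ω₃}  = {ω₁, ω₂}ᶜ
  (now 8)
Pass 4: closed — nothing new.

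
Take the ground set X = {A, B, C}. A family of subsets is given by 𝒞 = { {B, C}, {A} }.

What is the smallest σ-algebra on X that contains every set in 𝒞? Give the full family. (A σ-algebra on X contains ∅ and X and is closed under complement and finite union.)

Start: 𝒞 ∪ {∅, X} = { {}, {A}, {B, C}, X }.
Iteration 1: no new sets; the family is a σ-algebra.

Therefore σ(𝒞) = { {}, {A}, {B, C}, X } (|σ(𝒞)| = 4).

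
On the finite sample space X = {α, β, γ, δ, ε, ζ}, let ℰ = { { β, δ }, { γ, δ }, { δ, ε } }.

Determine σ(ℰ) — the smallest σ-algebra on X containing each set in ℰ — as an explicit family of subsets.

Begin from { {}, { β, δ }, { γ, δ }, { δ, ε }, X } (that is, ℰ plus ∅ and X).
Step 1: 6 new —
  { β, γ, δ }  = { γ, δ } ∪ { β, δ }
  { β, δ, ε }  = { δ, ε } ∪ { β, δ }
  { γ, δ, ε }  = { δ, ε } ∪ { γ, δ }
  { α, β, γ, ζ }  = complement { δ, ε }
  { α, β, ε, ζ }  = complement { γ, δ }
  { α, γ, ε, ζ }  = complement { β, δ }
Step 2. New:
  { α, β, ζ }  = complement { γ, δ, ε }
  { α, γ, ζ }  = complement { β, δ, ε }
  { α, ε, ζ }  = complement { β, γ, δ }
  { β, γ, δ, ε }  = { γ, δ, ε } ∪ { β, γ, δ }
  { α, β, γ, δ, ζ }  = { γ, δ } ∪ { α, β, γ, ζ }
  { α, β, γ, ε, ζ }  = { α, γ, ε, ζ } ∪ { α, β, γ, ζ }
  { α, β, δ, ε, ζ }  = { δ, ε } ∪ { α, β, ε, ζ }
  { α, γ, δ, ε, ζ }  = { α, γ, ε, ζ } ∪ { γ, δ, ε }
Step 3. New:
  { β }  = complement { α, γ, δ, ε, ζ }
  { γ }  = complement { α, β, δ, ε, ζ }
  { δ }  = complement { α, β, γ, ε, ζ }
  { ε }  = complement { α, β, γ, δ, ζ }
  { α, ζ }  = complement { β, γ, δ, ε }
  { α, β, δ, ζ }  = { β, δ } ∪ { α, β, ζ }
  { α, γ, δ, ζ }  = { γ, δ } ∪ { α, γ, ζ }
  { α, δ, ε, ζ }  = { δ, ε } ∪ { α, ε, ζ }
Step 4: +4 →
  { β, γ }  = complement { α, δ, ε, ζ }
  { β, ε }  = complement { α, γ, δ, ζ }
  { γ, ε }  = complement { α, β, δ, ζ }
  { α, δ, ζ }  = { α, ζ } ∪ { δ }
Step 5 (1 new):
  { β, γ, ε }  = complement { α, δ, ζ }
After Step 6 the family is unchanged; done.

|σ(ℰ)| = 32.  σ(ℰ) = { {}, { β }, { γ }, { δ }, { ε }, { α, ζ }, { β, γ }, { β, δ }, { β, ε }, { γ, δ }, { γ, ε }, { δ, ε }, { α, β, ζ }, { α, γ, ζ }, { α, δ, ζ }, { α, ε, ζ }, { β, γ, δ }, { β, γ, ε }, { β, δ, ε }, { γ, δ, ε }, { α, β, γ, ζ }, { α, β, δ, ζ }, { α, β, ε, ζ }, { α, γ, δ, ζ }, { α, γ, ε, ζ }, { α, δ, ε, ζ }, { β, γ, δ, ε }, { α, β, γ, δ, ζ }, { α, β, γ, ε, ζ }, { α, β, δ, ε, ζ }, { α, γ, δ, ε, ζ }, X }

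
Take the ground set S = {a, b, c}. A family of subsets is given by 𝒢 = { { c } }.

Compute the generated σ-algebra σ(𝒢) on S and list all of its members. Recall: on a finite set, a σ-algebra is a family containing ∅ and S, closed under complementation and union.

σ(𝒢) = { ∅, { c }, { a, b }, S }

Working:
Seed the family with 𝒢 together with ∅ and S: { ∅, { c }, S }.
Round 1: 1 new —
  { a, b }  = S∖{ c }
  [4 total]
Round 2: stable.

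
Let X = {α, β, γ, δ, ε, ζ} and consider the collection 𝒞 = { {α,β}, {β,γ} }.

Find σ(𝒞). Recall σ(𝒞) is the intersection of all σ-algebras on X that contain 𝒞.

σ(𝒞) = { ∅, {α}, {β}, {γ}, {α,β}, {α,γ}, {β,γ}, {α,β,γ}, {δ,ε,ζ}, {α,δ,ε,ζ}, {β,δ,ε,ζ}, {γ,δ,ε,ζ}, {α,β,δ,ε,ζ}, {α,γ,δ,ε,ζ}, {β,γ,δ,ε,ζ}, X }

Working:
Initial family (4 sets): { ∅, {α,β}, {β,γ}, X }.
Pass 1 (3 new):
  {α,β,γ}  = {α,β} ∪ {β,γ}
  {α,δ,ε,ζ}  = complement {β,γ}
  {γ,δ,ε,ζ}  = complement {α,β}
  (now 7)
Pass 2: 4 new —
  {δ,ε,ζ}  = complement {α,β,γ}
  {α,β,δ,ε,ζ}  = {α,β} ∪ {α,δ,ε,ζ}
  {α,γ,δ,ε,ζ}  = {γ,δ,ε,ζ} ∪ {α,δ,ε,ζ}
  {β,γ,δ,ε,ζ}  = {β,γ} ∪ {γ,δ,ε,ζ}
  (now 11)
Pass 3. New:
  {α}  = complement {β,γ,δ,ε,ζ}
  {β}  = complement {α,γ,δ,ε,ζ}
  {γ}  = complement {α,β,δ,ε,ζ}
  (now 14)
Pass 4 adds 2:
  {α,γ}  = {γ} ∪ {α}
  {β,δ,ε,ζ}  = {β} ∪ {δ,ε,ζ}
  (now 16)
Pass 5: stable.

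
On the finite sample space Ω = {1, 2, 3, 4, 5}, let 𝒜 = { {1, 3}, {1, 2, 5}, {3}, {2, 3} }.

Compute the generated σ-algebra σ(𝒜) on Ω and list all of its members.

Take S₀ = 𝒜 ∪ {∅, Ω} = { {}, {3}, {1, 3}, {2, 3}, {1, 2, 5}, Ω }.
Iteration 1: 6 new —
  {3, 4}  = ᶜ of {1, 2, 5}
  {1, 2, 3}  = {2, 3} ∪ {1, 3}
  {1, 4, 5}  = ᶜ of {2, 3}
  {2, 4, 5}  = ᶜ of {1, 3}
  {1, 2, 3, 5}  = {3} ∪ {1, 2, 5}
  {1, 2, 4, 5}  = ᶜ of {3}
  |family| = 12
Iteration 2 adds 7:
  {4}  = ᶜ of {1, 2, 3, 5}
  {4, 5}  = ᶜ of {1, 2, 3}
  {1, 3, 4}  = {3, 4} ∪ {1, 3}
  {2, 3, 4}  = {3, 4} ∪ {2, 3}
  {1, 2, 3, 4}  = {3, 4} ∪ {1, 2, 3}
  {1, 3, 4, 5}  = {1, 4, 5} ∪ {3, 4}
  {2, 3, 4, 5}  = {3, 4} ∪ {2, 4, 5}
  |family| = 19
Iteration 3: +6 →
  {1}  = ᶜ of {2, 3, 4, 5}
  {2}  = ᶜ of {1, 3, 4, 5}
  {5}  = ᶜ of {1, 2, 3, 4}
  {1, 5}  = ᶜ of {2, 3, 4}
  {2, 5}  = ᶜ of {1, 3, 4}
  {3, 4, 5}  = {3, 4} ∪ {4, 5}
  |family| = 25
Iteration 4: 6 new —
  {1, 2}  = ᶜ of {3, 4, 5}
  {1, 4}  = {4} ∪ {1}
  {2, 4}  = {2} ∪ {4}
  {3, 5}  = {5} ∪ {3}
  {1, 3, 5}  = {5} ∪ {1, 3}
  {2, 3, 5}  = {2, 5} ∪ {3}
  |family| = 31
Iteration 5. New:
  {1, 2, 4}  = ᶜ of {3, 5}
  |family| = 32
Iteration 6 adds nothing — fixpoint reached.

σ(𝒜) = { {}, {1}, {2}, {3}, {4}, {5}, {1, 2}, {1, 3}, {1, 4}, {1, 5}, {2, 3}, {2, 4}, {2, 5}, {3, 4}, {3, 5}, {4, 5}, {1, 2, 3}, {1, 2, 4}, {1, 2, 5}, {1, 3, 4}, {1, 3, 5}, {1, 4, 5}, {2, 3, 4}, {2, 3, 5}, {2, 4, 5}, {3, 4, 5}, {1, 2, 3, 4}, {1, 2, 3, 5}, {1, 2, 4, 5}, {1, 3, 4, 5}, {2, 3, 4, 5}, Ω }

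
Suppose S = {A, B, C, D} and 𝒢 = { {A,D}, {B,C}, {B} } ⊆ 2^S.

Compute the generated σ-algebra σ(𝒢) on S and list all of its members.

Take S₀ = 𝒢 ∪ {∅, S} = { {}, {B}, {A,D}, {B,C}, S }.
Iteration 1 (2 new):
  {A,B,D}  = {A,D} ∪ {B}
  {A,C,D}  = complement {B}
  — 7 sets.
Iteration 2. New:
  {C}  = complement {A,B,D}
  — 8 sets.
Iteration 3 adds nothing — fixpoint reached.

Hence σ(𝒢) has 8 members: { {}, {B}, {C}, {A,D}, {B,C}, {A,B,D}, {A,C,D}, S }.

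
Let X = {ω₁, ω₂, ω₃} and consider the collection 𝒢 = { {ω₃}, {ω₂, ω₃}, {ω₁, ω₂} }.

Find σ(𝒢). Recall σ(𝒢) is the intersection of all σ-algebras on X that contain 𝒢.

σ(𝒢) = { {}, {ω₁}, {ω₂}, {ω₃}, {ω₁, ω₂}, {ω₁, ω₃}, {ω₂, ω₃}, X }

Derivation:
Seed the family with 𝒢 together with ∅ and X: { {}, {ω₃}, {ω₁, ω₂}, {ω₂, ω₃}, X }.
Pass 1: 1 new —
  {ω₁}  = X∖{ω₂, ω₃}
  (now 6)
Pass 2 (1 new):
  {ω₁, ω₃}  = {ω₃} ∪ {ω₁}
  (now 7)
Pass 3. New:
  {ω₂}  = X∖{ω₁, ω₃}
  (now 8)
After Pass 4 the family is unchanged; done.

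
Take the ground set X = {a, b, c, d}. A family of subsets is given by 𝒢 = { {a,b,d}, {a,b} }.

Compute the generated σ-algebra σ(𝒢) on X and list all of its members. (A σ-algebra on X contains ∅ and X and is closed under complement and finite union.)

σ(𝒢) = { {}, {c}, {d}, {a,b}, {c,d}, {a,b,c}, {a,b,d}, X }

Derivation:
Seed the family with 𝒢 together with ∅ and X: { {}, {a,b}, {a,b,d}, X }.
Iteration 1: 2 new —
  {c}  = {a,b,d}ᶜ
  {c,d}  = {a,b}ᶜ
  [6 total]
Iteration 2. New:
  {a,b,c}  = {c} ∪ {a,b}
  [7 total]
Iteration 3 (1 new):
  {d}  = {a,b,c}ᶜ
  [8 total]
Iteration 4: stable.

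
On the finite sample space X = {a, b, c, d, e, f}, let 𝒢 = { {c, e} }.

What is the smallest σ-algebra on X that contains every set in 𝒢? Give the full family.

Initial family (3 sets): { {}, {c, e}, X }.
Round 1. New:
  {a, b, d, f}  = complement {c, e}
Round 2: closed — nothing new.

Therefore σ(𝒢) = { {}, {c, e}, {a, b, d, f}, X } (|σ(𝒢)| = 4).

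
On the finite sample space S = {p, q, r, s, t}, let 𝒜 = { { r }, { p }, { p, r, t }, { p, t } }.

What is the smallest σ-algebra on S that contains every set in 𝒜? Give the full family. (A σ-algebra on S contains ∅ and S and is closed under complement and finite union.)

|σ(𝒜)| = 16.  σ(𝒜) = { {  }, { p }, { r }, { t }, { p, r }, { p, t }, { q, s }, { r, t }, { p, q, s }, { p, r, t }, { q, r, s }, { q, s, t }, { p, q, r, s }, { p, q, s, t }, { q, r, s, t }, S }

Check:
Initial family (6 sets): { {  }, { p }, { r }, { p, t }, { p, r, t }, S }.
Iteration 1: 5 new —
  { p, r }  = { r } ∪ { p }
  { q, s }  = ᶜ of { p, r, t }
  { q, r, s }  = ᶜ of { p, t }
  { p, q, s, t }  = ᶜ of { r }
  { q, r, s, t }  = ᶜ of { p }
  (now 11)
Iteration 2: +3 →
  { p, q, s }  = { q, s } ∪ { p }
  { q, s, t }  = ᶜ of { p, r }
  { p, q, r, s }  = { q, r, s } ∪ { p, r }
  (now 14)
Iteration 3 adds 2:
  { t }  = ᶜ of { p, q, r, s }
  { r, t }  = ᶜ of { p, q, s }
  (now 16)
Iteration 4: closed — nothing new.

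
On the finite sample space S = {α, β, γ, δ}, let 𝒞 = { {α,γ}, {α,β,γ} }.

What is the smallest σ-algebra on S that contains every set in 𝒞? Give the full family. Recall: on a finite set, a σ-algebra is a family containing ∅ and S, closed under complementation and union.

σ(𝒞) (8 sets): { {}, {β}, {δ}, {α,γ}, {β,δ}, {α,β,γ}, {α,γ,δ}, S }

Check:
Initial family (4 sets): { {}, {α,γ}, {α,β,γ}, S }.
Step 1: 2 new —
  {δ}  = S∖{α,β,γ}
  {β,δ}  = S∖{α,γ}
  [6 total]
Step 2: 1 new —
  {α,γ,δ}  = {α,γ} ∪ {δ}
  [7 total]
Step 3: +1 →
  {β}  = S∖{α,γ,δ}
  [8 total]
Step 4 adds nothing — fixpoint reached.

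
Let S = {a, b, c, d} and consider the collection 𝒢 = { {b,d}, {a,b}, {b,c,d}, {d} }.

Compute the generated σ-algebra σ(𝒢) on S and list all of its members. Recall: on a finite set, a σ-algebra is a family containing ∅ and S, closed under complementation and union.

Answer: σ(𝒢) = { {}, {a}, {b}, {c}, {d}, {a,b}, {a,c}, {a,d}, {b,c}, {b,d}, {c,d}, {a,b,c}, {a,b,d}, {a,c,d}, {b,c,d}, S }

Derivation:
Begin from { {}, {d}, {a,b}, {b,d}, {b,c,d}, S } (that is, 𝒢 plus ∅ and S).
Iteration 1: +5 →
  {a}  = ᶜ of {b,c,d}
  {a,c}  = ᶜ of {b,d}
  {c,d}  = ᶜ of {a,b}
  {a,b,c}  = ᶜ of {d}
  {a,b,d}  = {a,b} ∪ {d}
  (now 11)
Iteration 2 (3 new):
  {c}  = ᶜ of {a,b,d}
  {a,d}  = {d} ∪ {a}
  {a,c,d}  = {c,d} ∪ {a,c}
  (now 14)
Iteration 3: +2 →
  {b}  = ᶜ of {a,c,d}
  {b,c}  = ᶜ of {a,d}
  (now 16)
Iteration 4 adds nothing — fixpoint reached.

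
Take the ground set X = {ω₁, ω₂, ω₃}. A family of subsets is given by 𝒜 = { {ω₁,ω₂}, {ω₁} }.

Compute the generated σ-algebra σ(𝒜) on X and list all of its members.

Answer: σ(𝒜) = { {}, {ω₁}, {ω₂}, {ω₃}, {ω₁,ω₂}, {ω₁,ω₃}, {ω₂,ω₃}, X }

Working:
Begin from { {}, {ω₁}, {ω₁,ω₂}, X } (that is, 𝒜 plus ∅ and X).
Iteration 1: 2 new —
  {ω₃}  = X∖{ω₁,ω₂}
  {ω₂,ω₃}  = X∖{ω₁}
  [6 total]
Iteration 2: 1 new —
  {ω₁,ω₃}  = {ω₃} ∪ {ω₁}
  [7 total]
Iteration 3: 1 new —
  {ω₂}  = X∖{ω₁,ω₃}
  [8 total]
Iteration 4: already closed under ᶜ and ∪.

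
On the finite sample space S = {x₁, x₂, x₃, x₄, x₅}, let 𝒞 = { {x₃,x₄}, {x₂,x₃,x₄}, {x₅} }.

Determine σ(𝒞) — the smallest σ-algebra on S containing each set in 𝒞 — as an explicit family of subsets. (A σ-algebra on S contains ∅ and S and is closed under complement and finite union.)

|σ(𝒞)| = 16.  σ(𝒞) = { ∅, {x₁}, {x₂}, {x₅}, {x₁,x₂}, {x₁,x₅}, {x₂,x₅}, {x₃,x₄}, {x₁,x₂,x₅}, {x₁,x₃,x₄}, {x₂,x₃,x₄}, {x₃,x₄,x₅}, {x₁,x₂,x₃,x₄}, {x₁,x₃,x₄,x₅}, {x₂,x₃,x₄,x₅}, S }

Working:
Seed the family with 𝒞 together with ∅ and S: { ∅, {x₅}, {x₃,x₄}, {x₂,x₃,x₄}, S }.
Step 1: +5 →
  {x₁,x₅}  = complement {x₂,x₃,x₄}
  {x₁,x₂,x₅}  = complement {x₃,x₄}
  {x₃,x₄,x₅}  = {x₃,x₄} ∪ {x₅}
  {x₁,x₂,x₃,x₄}  = complement {x₅}
  {x₂,x₃,x₄,x₅}  = {x₂,x₃,x₄} ∪ {x₅}
Step 2 (3 new):
  {x₁}  = complement {x₂,x₃,x₄,x₅}
  {x₁,x₂}  = complement {x₃,x₄,x₅}
  {x₁,x₃,x₄,x₅}  = {x₃,x₄,x₅} ∪ {x₁,x₅}
Step 3. New:
  {x₂}  = complement {x₁,x₃,x₄,x₅}
  {x₁,x₃,x₄}  = {x₃,x₄} ∪ {x₁}
Step 4 adds 1:
  {x₂,x₅}  = complement {x₁,x₃,x₄}
Step 5: no new sets; the family is a σ-algebra.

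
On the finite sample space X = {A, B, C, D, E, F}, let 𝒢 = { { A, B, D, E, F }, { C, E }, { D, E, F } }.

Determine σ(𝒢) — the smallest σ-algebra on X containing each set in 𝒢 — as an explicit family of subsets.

σ(𝒢) = { ∅, { C }, { E }, { A, B }, { C, E }, { D, F }, { A, B, C }, { A, B, E }, { C, D, F }, { D, E, F }, { A, B, C, E }, { A, B, D, F }, { C, D, E, F }, { A, B, C, D, F }, { A, B, D, E, F }, X }

Derivation:
Initial family (5 sets): { ∅, { C, E }, { D, E, F }, { A, B, D, E, F }, X }.
Step 1: +4 →
  { C }  = X∖{ A, B, D, E, F }
  { A, B, C }  = X∖{ D, E, F }
  { A, B, D, F }  = X∖{ C, E }
  { C, D, E, F }  = { C, E } ∪ { D, E, F }
  (now 9)
Step 2 adds 3:
  { A, B }  = X∖{ C, D, E, F }
  { A, B, C, E }  = { A, B, C } ∪ { C, E }
  { A, B, C, D, F }  = { A, B, D, F } ∪ { A, B, C }
  (now 12)
Step 3 (2 new):
  { E }  = X∖{ A, B, C, D, F }
  { D, F }  = X∖{ A, B, C, E }
  (now 14)
Step 4 adds 2:
  { A, B, E }  = { A, B } ∪ { E }
  { C, D, F }  = { C } ∪ { D, F }
  (now 16)
Step 5: already closed under ᶜ and ∪.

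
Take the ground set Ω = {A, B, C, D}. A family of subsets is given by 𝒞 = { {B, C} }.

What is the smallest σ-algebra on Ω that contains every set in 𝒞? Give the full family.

σ(𝒞) = { {}, {A, D}, {B, C}, Ω }

Derivation:
Begin from { {}, {B, C}, Ω } (that is, 𝒞 plus ∅ and Ω).
Pass 1: 1 new —
  {A, D}  = ᶜ of {B, C}
  (now 4)
After Pass 2 the family is unchanged; done.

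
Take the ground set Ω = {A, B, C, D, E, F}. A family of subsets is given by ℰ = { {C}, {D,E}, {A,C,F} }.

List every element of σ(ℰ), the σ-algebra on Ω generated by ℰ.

σ(ℰ) (16 sets): { ∅, {B}, {C}, {A,F}, {B,C}, {D,E}, {A,B,F}, {A,C,F}, {B,D,E}, {C,D,E}, {A,B,C,F}, {A,D,E,F}, {B,C,D,E}, {A,B,D,E,F}, {A,C,D,E,F}, Ω }

Trace:
Take S₀ = ℰ ∪ {∅, Ω} = { ∅, {C}, {D,E}, {A,C,F}, Ω }.
Round 1: 5 new —
  {B,D,E}  = {A,C,F}ᶜ
  {C,D,E}  = {D,E} ∪ {C}
  {A,B,C,F}  = {D,E}ᶜ
  {A,B,D,E,F}  = {C}ᶜ
  {A,C,D,E,F}  = {D,E} ∪ {A,C,F}
Round 2: +3 →
  {B}  = {A,C,D,E,F}ᶜ
  {A,B,F}  = {C,D,E}ᶜ
  {B,C,D,E}  = {C,D,E} ∪ {B,D,E}
Round 3. New:
  {A,F}  = {B,C,D,E}ᶜ
  {B,C}  = {C} ∪ {B}
Round 4 adds 1:
  {A,D,E,F}  = {B,C}ᶜ
Round 5: no new sets; the family is a σ-algebra.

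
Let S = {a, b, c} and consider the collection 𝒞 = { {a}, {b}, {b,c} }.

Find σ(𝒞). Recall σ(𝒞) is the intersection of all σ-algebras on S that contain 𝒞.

Start: 𝒞 ∪ {∅, S} = { {}, {a}, {b}, {b,c}, S }.
Round 1: +2 →
  {a,b}  = {b} ∪ {a}
  {a,c}  = S∖{b}
  (now 7)
Round 2. New:
  {c}  = S∖{a,b}
  (now 8)
Round 3: no new sets; the family is a σ-algebra.

|σ(𝒞)| = 8.  σ(𝒞) = { {}, {a}, {b}, {c}, {a,b}, {a,c}, {b,c}, S }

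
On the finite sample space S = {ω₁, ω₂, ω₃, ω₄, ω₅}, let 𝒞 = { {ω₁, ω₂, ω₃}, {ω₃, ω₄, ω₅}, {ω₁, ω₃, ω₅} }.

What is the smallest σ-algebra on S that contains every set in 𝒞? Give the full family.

Start: 𝒞 ∪ {∅, S} = { {}, {ω₁, ω₂, ω₃}, {ω₁, ω₃, ω₅}, {ω₃, ω₄, ω₅}, S }.
Pass 1: 5 new —
  {ω₁, ω₂}  = complement {ω₃, ω₄, ω₅}
  {ω₂, ω₄}  = complement {ω₁, ω₃, ω₅}
  {ω₄, ω₅}  = complement {ω₁, ω₂, ω₃}
  {ω₁, ω₂, ω₃, ω₅}  = {ω₁, ω₂, ω₃} ∪ {ω₁, ω₃, ω₅}
  {ω₁, ω₃, ω₄, ω₅}  = {ω₃, ω₄, ω₅} ∪ {ω₁, ω₃, ω₅}
  (now 10)
Pass 2 adds 7:
  {ω₂}  = complement {ω₁, ω₃, ω₄, ω₅}
  {ω₄}  = complement {ω₁, ω₂, ω₃, ω₅}
  {ω₁, ω₂, ω₄}  = {ω₁, ω₂} ∪ {ω₂, ω₄}
  {ω₂, ω₄, ω₅}  = {ω₄, ω₅} ∪ {ω₂, ω₄}
  {ω₁, ω₂, ω₃, ω₄}  = {ω₁, ω₂, ω₃} ∪ {ω₂, ω₄}
  {ω₁, ω₂, ω₄, ω₅}  = {ω₁, ω₂} ∪ {ω₄, ω₅}
  {ω₂, ω₃, ω₄, ω₅}  = {ω₃, ω₄, ω₅} ∪ {ω₂, ω₄}
  (now 17)
Pass 3. New:
  {ω₁}  = complement {ω₂, ω₃, ω₄, ω₅}
  {ω₃}  = complement {ω₁, ω₂, ω₄, ω₅}
  {ω₅}  = complement {ω₁, ω₂, ω₃, ω₄}
  {ω₁, ω₃}  = complement {ω₂, ω₄, ω₅}
  {ω₃, ω₅}  = complement {ω₁, ω₂, ω₄}
  (now 22)
Pass 4 adds 10:
  {ω₁, ω₄}  = {ω₄} ∪ {ω₁}
  {ω₁, ω₅}  = {ω₅} ∪ {ω₁}
  {ω₂, ω₃}  = {ω₂} ∪ {ω₃}
  {ω₂, ω₅}  = {ω₂} ∪ {ω₅}
  {ω₃, ω₄}  = {ω₃} ∪ {ω₄}
  {ω₁, ω₂, ω₅}  = {ω₁, ω₂} ∪ {ω₅}
  {ω₁, ω₃, ω₄}  = {ω₁, ω₃} ∪ {ω₄}
  {ω₁, ω₄, ω₅}  = {ω₄, ω₅} ∪ {ω₁}
  {ω₂, ω₃, ω₄}  = {ω₃} ∪ {ω₂, ω₄}
  {ω₂, ω₃, ω₅}  = {ω₂} ∪ {ω₃, ω₅}
  (now 32)
Pass 5: stable.

Hence σ(𝒞) has 32 members: { {}, {ω₁}, {ω₂}, {ω₃}, {ω₄}, {ω₅}, {ω₁, ω₂}, {ω₁, ω₃}, {ω₁, ω₄}, {ω₁, ω₅}, {ω₂, ω₃}, {ω₂, ω₄}, {ω₂, ω₅}, {ω₃, ω₄}, {ω₃, ω₅}, {ω₄, ω₅}, {ω₁, ω₂, ω₃}, {ω₁, ω₂, ω₄}, {ω₁, ω₂, ω₅}, {ω₁, ω₃, ω₄}, {ω₁, ω₃, ω₅}, {ω₁, ω₄, ω₅}, {ω₂, ω₃, ω₄}, {ω₂, ω₃, ω₅}, {ω₂, ω₄, ω₅}, {ω₃, ω₄, ω₅}, {ω₁, ω₂, ω₃, ω₄}, {ω₁, ω₂, ω₃, ω₅}, {ω₁, ω₂, ω₄, ω₅}, {ω₁, ω₃, ω₄, ω₅}, {ω₂, ω₃, ω₄, ω₅}, S }.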